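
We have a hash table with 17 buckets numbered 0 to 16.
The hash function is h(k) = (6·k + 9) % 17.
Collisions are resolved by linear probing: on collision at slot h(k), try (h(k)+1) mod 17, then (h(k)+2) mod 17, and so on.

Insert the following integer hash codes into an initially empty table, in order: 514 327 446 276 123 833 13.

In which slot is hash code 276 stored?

514: h=16 => slot 16
327: h=16, probe 16,0 => slot 0
446: h=16, probe 16,0,1 => slot 1
276: h=16, probe 16,0,1,2 => slot 2
123: h=16, probe 16,0,1,2,3 => slot 3
833: h=9 => slot 9
13: h=2, probe 2,3,4 => slot 4
Table: [327, 446, 276, 123, 13, _, _, _, _, 833, _, _, _, _, _, _, 514]

2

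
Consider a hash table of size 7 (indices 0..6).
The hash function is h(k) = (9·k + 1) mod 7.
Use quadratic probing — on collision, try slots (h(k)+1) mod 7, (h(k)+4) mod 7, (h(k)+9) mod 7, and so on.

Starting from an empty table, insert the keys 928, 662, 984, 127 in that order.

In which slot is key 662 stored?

928: h=2 => slot 2
662: h=2, probe 2,3 => slot 3
984: h=2, probe 2,3,6 => slot 6
127: h=3, probe 3,4 => slot 4
Table: [∅, ∅, 928, 662, 127, ∅, 984]

3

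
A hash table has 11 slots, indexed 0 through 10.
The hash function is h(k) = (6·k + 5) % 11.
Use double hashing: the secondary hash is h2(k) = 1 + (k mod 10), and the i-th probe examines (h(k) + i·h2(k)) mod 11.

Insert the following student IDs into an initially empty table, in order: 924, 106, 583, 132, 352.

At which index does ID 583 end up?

924 hashes to 5; slot 5 is free → place at 5.
106 hashes to 3; slot 3 is free → place at 3.
583 hashes to 5, h2=4; 5 taken → place at 9.
132 hashes to 5, h2=3; 5 taken → place at 8.
352 hashes to 5, h2=3; 5,8 taken → place at 0.
Table: [352, ∅, ∅, 106, ∅, 924, ∅, ∅, 132, 583, ∅]

9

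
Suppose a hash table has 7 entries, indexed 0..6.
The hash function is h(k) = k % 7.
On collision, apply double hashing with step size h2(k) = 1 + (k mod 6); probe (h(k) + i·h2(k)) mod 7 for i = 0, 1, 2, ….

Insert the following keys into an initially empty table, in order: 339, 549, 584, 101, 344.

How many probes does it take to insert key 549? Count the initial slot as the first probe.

Insert 339: h=3, slot 3 empty → index 3.
Insert 549: h=3, h2=4, slot 3 occupied → index 0.
Insert 584: h=3, h2=3, slot 3 occupied → index 6.
Insert 101: h=3, h2=6, slot 3 occupied → index 2.
Insert 344: h=1, slot 1 empty → index 1.
Table: [549, 344, 101, 339, ∅, ∅, 584]

2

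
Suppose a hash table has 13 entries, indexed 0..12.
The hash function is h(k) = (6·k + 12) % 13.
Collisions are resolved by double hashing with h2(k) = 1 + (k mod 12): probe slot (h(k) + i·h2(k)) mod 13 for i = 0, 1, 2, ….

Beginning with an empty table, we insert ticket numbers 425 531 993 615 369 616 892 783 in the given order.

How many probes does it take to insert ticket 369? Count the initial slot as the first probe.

425: h=1 -> slot 1
531: h=0 -> slot 0
993: h=3 -> slot 3
615: h=10 -> slot 10
369: h=3, h2=10, probe 3,0,10,7 -> slot 7
616: h=3, h2=5, probe 3,8 -> slot 8
892: h=8, h2=5, probe 8,0,5 -> slot 5
783: h=4 -> slot 4
Table: [531, 425, —, 993, 783, 892, —, 369, 616, —, 615, —, —]

4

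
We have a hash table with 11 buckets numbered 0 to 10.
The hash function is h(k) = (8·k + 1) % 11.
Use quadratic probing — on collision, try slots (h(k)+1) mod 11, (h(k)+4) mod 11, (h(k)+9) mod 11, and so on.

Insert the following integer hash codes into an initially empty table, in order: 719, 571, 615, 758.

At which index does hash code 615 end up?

5

Insert 719: h=0, slot 0 empty => index 0.
Insert 571: h=4, slot 4 empty => index 4.
Insert 615: h=4, slot 4 occupied => index 5.
Insert 758: h=4, slots 4,5 occupied => index 8.
Table: [719, _, _, _, 571, 615, _, _, 758, _, _]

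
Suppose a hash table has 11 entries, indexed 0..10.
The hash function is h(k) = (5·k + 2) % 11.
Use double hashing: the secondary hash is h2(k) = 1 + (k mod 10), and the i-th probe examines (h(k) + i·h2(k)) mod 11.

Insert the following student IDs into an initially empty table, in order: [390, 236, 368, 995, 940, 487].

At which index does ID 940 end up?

390 hashes to 5; slot 5 is free → place at 5.
236 hashes to 5, h2=7; 5 taken → place at 1.
368 hashes to 5, h2=9; 5 taken → place at 3.
995 hashes to 5, h2=6; 5 taken → place at 0.
940 hashes to 5, h2=1; 5 taken → place at 6.
487 hashes to 6, h2=8; 6,3,0 taken → place at 8.
Table: [995, 236, ∅, 368, ∅, 390, 940, ∅, 487, ∅, ∅]

6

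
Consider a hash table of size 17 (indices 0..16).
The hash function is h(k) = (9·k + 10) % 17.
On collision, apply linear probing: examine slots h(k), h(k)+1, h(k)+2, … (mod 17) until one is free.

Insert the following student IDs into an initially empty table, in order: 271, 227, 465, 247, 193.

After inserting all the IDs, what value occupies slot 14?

Insert 271: h=1, slot 1 empty → index 1.
Insert 227: h=13, slot 13 empty → index 13.
Insert 465: h=13, slot 13 occupied → index 14.
Insert 247: h=6, slot 6 empty → index 6.
Insert 193: h=13, slots 13,14 occupied → index 15.
Table: [_, 271, _, _, _, _, 247, _, _, _, _, _, _, 227, 465, 193, _]

465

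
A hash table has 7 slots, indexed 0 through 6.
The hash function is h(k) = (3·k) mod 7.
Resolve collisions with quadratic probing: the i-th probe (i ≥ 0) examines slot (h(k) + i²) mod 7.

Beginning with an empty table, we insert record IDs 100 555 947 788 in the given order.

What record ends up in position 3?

100 hashes to 6; slot 6 is free -> place at 6.
555 hashes to 6; 6 taken -> place at 0.
947 hashes to 6; 6,0 taken -> place at 3.
788 hashes to 5; slot 5 is free -> place at 5.
Table: [555, —, —, 947, —, 788, 100]

947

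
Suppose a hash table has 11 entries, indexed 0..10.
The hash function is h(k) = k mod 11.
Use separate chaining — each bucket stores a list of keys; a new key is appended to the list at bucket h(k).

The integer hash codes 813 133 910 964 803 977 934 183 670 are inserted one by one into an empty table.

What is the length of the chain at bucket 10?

813 → bucket 10
133 → bucket 1
910 → bucket 8
964 → bucket 7
803 → bucket 0
977 → bucket 9
934 → bucket 10 (collision)
183 → bucket 7 (collision)
670 → bucket 10 (collision)
Final buckets:
0: 803
1: 133
2: .
3: .
4: .
5: .
6: .
7: 964 -> 183
8: 910
9: 977
10: 813 -> 934 -> 670

3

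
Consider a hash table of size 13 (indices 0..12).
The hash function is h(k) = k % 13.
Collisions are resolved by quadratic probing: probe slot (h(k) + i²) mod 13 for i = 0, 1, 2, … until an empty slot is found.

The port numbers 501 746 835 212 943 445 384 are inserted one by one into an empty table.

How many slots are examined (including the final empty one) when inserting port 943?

2

501: h=7 -> slot 7
746: h=5 -> slot 5
835: h=3 -> slot 3
212: h=4 -> slot 4
943: h=7, probe 7,8 -> slot 8
445: h=3, probe 3,4,7,12 -> slot 12
384: h=7, probe 7,8,11 -> slot 11
Table: [_, _, _, 835, 212, 746, _, 501, 943, _, _, 384, 445]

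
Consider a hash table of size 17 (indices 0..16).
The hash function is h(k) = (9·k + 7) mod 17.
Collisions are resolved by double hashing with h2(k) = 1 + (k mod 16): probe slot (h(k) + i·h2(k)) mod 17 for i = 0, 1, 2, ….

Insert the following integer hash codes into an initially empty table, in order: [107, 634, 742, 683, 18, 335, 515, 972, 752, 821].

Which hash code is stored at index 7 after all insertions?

107 hashes to 1; slot 1 is free -> place at 1.
634 hashes to 1, h2=11; 1 taken -> place at 12.
742 hashes to 4; slot 4 is free -> place at 4.
683 hashes to 0; slot 0 is free -> place at 0.
18 hashes to 16; slot 16 is free -> place at 16.
335 hashes to 13; slot 13 is free -> place at 13.
515 hashes to 1, h2=4; 1 taken -> place at 5.
972 hashes to 0, h2=13; 0,13 taken -> place at 9.
752 hashes to 9, h2=1; 9 taken -> place at 10.
821 hashes to 1, h2=6; 1 taken -> place at 7.
Table: [683, 107, —, —, 742, 515, —, 821, —, 972, 752, —, 634, 335, —, —, 18]

821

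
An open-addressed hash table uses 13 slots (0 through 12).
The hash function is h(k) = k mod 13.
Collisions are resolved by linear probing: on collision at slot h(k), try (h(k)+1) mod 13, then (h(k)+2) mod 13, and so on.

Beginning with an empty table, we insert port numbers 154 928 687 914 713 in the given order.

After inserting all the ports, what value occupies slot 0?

713

154: h=11 -> slot 11
928: h=5 -> slot 5
687: h=11, probe 11,12 -> slot 12
914: h=4 -> slot 4
713: h=11, probe 11,12,0 -> slot 0
Table: [713, -, -, -, 914, 928, -, -, -, -, -, 154, 687]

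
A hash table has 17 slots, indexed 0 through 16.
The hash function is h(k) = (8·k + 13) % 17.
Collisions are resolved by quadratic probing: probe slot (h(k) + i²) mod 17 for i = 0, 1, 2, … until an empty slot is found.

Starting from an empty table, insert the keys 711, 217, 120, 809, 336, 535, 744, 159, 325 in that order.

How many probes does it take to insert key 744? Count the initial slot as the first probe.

3

Insert 711: h=6, slot 6 empty => index 6.
Insert 217: h=15, slot 15 empty => index 15.
Insert 120: h=4, slot 4 empty => index 4.
Insert 809: h=8, slot 8 empty => index 8.
Insert 336: h=15, slot 15 occupied => index 16.
Insert 535: h=9, slot 9 empty => index 9.
Insert 744: h=15, slots 15,16 occupied => index 2.
Insert 159: h=10, slot 10 empty => index 10.
Insert 325: h=12, slot 12 empty => index 12.
Table: [_, _, 744, _, 120, _, 711, _, 809, 535, 159, _, 325, _, _, 217, 336]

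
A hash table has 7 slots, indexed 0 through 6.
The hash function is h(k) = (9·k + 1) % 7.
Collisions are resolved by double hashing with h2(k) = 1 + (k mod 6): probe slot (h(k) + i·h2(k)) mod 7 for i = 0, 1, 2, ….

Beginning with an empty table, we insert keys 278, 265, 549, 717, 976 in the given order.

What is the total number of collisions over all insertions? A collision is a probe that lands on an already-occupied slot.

278: h=4 => slot 4
265: h=6 => slot 6
549: h=0 => slot 0
717: h=0, h2=4, probe 0,4,1 => slot 1
976: h=0, h2=5, probe 0,5 => slot 5
Table: [549, 717, _, _, 278, 976, 265]

3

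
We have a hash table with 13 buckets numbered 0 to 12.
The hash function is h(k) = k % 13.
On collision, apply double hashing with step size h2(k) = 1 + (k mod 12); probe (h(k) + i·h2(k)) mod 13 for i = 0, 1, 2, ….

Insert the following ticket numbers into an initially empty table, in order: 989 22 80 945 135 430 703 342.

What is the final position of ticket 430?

Insert 989: h=1, slot 1 empty => index 1.
Insert 22: h=9, slot 9 empty => index 9.
Insert 80: h=2, slot 2 empty => index 2.
Insert 945: h=9, h2=10, slot 9 occupied => index 6.
Insert 135: h=5, slot 5 empty => index 5.
Insert 430: h=1, h2=11, slot 1 occupied => index 12.
Insert 703: h=1, h2=8, slots 1,9 occupied => index 4.
Insert 342: h=4, h2=7, slot 4 occupied => index 11.
Table: [-, 989, 80, -, 703, 135, 945, -, -, 22, -, 342, 430]

12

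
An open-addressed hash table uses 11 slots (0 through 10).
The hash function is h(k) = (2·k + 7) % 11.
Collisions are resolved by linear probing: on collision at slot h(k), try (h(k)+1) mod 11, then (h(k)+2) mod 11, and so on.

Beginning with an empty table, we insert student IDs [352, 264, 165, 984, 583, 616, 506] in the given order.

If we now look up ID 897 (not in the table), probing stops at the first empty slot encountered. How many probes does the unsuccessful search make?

Insert 352: h=7, slot 7 empty → index 7.
Insert 264: h=7, slot 7 occupied → index 8.
Insert 165: h=7, slots 7,8 occupied → index 9.
Insert 984: h=6, slot 6 empty → index 6.
Insert 583: h=7, slots 7,8,9 occupied → index 10.
Insert 616: h=7, slots 7,8,9,10 occupied → index 0.
Insert 506: h=7, slots 7,8,9,10,0 occupied → index 1.
Table: [616, 506, —, —, —, —, 984, 352, 264, 165, 583]
Lookup 897: h=8, probe 8,9,10,0,1,2 → slot 2 empty, not found.

6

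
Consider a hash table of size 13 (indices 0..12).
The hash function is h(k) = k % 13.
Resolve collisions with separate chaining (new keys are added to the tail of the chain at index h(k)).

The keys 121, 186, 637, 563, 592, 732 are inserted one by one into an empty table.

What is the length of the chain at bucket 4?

4

121 -> bucket 4
186 -> bucket 4 (collision)
637 -> bucket 0
563 -> bucket 4 (collision)
592 -> bucket 7
732 -> bucket 4 (collision)
Final buckets:
0: 637
1: .
2: .
3: .
4: 121 -> 186 -> 563 -> 732
5: .
6: .
7: 592
8: .
9: .
10: .
11: .
12: .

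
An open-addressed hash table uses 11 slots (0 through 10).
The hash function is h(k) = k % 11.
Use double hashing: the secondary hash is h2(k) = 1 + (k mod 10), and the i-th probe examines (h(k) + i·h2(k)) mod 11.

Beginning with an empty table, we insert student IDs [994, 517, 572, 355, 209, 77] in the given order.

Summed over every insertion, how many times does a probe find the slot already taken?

994: h=4 → slot 4
517: h=0 → slot 0
572: h=0, h2=3, probe 0,3 → slot 3
355: h=3, h2=6, probe 3,9 → slot 9
209: h=0, h2=10, probe 0,10 → slot 10
77: h=0, h2=8, probe 0,8 → slot 8
Table: [517, ∅, ∅, 572, 994, ∅, ∅, ∅, 77, 355, 209]

4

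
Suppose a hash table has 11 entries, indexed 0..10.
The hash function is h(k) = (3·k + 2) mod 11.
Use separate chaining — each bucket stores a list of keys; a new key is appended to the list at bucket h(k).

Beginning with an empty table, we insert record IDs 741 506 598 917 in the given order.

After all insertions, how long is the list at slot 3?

3

Insert 741: h=3, bucket 3 empty -> new chain.
Insert 506: h=2, bucket 2 empty -> new chain.
Insert 598: h=3, bucket 3 nonempty -> append to chain.
Insert 917: h=3, bucket 3 nonempty -> append to chain.
Final buckets:
0: .
1: .
2: 506
3: 741 -> 598 -> 917
4: .
5: .
6: .
7: .
8: .
9: .
10: .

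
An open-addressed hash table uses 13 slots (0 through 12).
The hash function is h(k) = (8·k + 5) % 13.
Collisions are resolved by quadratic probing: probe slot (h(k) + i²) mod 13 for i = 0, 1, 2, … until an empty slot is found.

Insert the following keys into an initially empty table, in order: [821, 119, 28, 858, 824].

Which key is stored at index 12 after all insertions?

821 hashes to 8; slot 8 is free -> place at 8.
119 hashes to 8; 8 taken -> place at 9.
28 hashes to 8; 8,9 taken -> place at 12.
858 hashes to 5; slot 5 is free -> place at 5.
824 hashes to 6; slot 6 is free -> place at 6.
Table: [—, —, —, —, —, 858, 824, —, 821, 119, —, —, 28]

28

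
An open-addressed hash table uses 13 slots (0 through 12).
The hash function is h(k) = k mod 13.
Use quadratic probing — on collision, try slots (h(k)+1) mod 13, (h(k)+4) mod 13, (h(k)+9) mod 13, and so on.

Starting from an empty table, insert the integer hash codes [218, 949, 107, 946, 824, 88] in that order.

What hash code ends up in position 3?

107

218 hashes to 10; slot 10 is free -> place at 10.
949 hashes to 0; slot 0 is free -> place at 0.
107 hashes to 3; slot 3 is free -> place at 3.
946 hashes to 10; 10 taken -> place at 11.
824 hashes to 5; slot 5 is free -> place at 5.
88 hashes to 10; 10,11 taken -> place at 1.
Table: [949, 88, -, 107, -, 824, -, -, -, -, 218, 946, -]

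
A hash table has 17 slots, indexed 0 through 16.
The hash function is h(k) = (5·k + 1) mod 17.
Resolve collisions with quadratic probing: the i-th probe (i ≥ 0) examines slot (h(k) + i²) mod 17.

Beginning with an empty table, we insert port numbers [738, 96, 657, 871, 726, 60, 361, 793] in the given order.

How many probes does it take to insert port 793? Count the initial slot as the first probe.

738: h=2 → slot 2
96: h=5 → slot 5
657: h=5, probe 5,6 → slot 6
871: h=4 → slot 4
726: h=10 → slot 10
60: h=12 → slot 12
361: h=4, probe 4,5,8 → slot 8
793: h=5, probe 5,6,9 → slot 9
Table: [_, _, 738, _, 871, 96, 657, _, 361, 793, 726, _, 60, _, _, _, _]

3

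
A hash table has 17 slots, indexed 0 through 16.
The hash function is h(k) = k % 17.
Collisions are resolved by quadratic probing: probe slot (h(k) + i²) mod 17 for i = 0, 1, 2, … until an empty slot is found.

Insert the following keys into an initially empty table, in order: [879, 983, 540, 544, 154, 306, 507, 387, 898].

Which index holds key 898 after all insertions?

6

Insert 879: h=12, slot 12 empty -> index 12.
Insert 983: h=14, slot 14 empty -> index 14.
Insert 540: h=13, slot 13 empty -> index 13.
Insert 544: h=0, slot 0 empty -> index 0.
Insert 154: h=1, slot 1 empty -> index 1.
Insert 306: h=0, slots 0,1 occupied -> index 4.
Insert 507: h=14, slot 14 occupied -> index 15.
Insert 387: h=13, slots 13,14,0 occupied -> index 5.
Insert 898: h=14, slots 14,15,1 occupied -> index 6.
Table: [544, 154, ., ., 306, 387, 898, ., ., ., ., ., 879, 540, 983, 507, .]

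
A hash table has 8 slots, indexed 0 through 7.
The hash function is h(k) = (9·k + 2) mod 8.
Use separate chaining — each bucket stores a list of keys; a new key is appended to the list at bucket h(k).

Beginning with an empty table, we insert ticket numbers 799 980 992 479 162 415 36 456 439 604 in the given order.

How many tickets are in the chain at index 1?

Insert 799: h=1, bucket 1 empty -> new chain.
Insert 980: h=6, bucket 6 empty -> new chain.
Insert 992: h=2, bucket 2 empty -> new chain.
Insert 479: h=1, bucket 1 nonempty -> append to chain.
Insert 162: h=4, bucket 4 empty -> new chain.
Insert 415: h=1, bucket 1 nonempty -> append to chain.
Insert 36: h=6, bucket 6 nonempty -> append to chain.
Insert 456: h=2, bucket 2 nonempty -> append to chain.
Insert 439: h=1, bucket 1 nonempty -> append to chain.
Insert 604: h=6, bucket 6 nonempty -> append to chain.
Final buckets:
0: _
1: 799 -> 479 -> 415 -> 439
2: 992 -> 456
3: _
4: 162
5: _
6: 980 -> 36 -> 604
7: _

4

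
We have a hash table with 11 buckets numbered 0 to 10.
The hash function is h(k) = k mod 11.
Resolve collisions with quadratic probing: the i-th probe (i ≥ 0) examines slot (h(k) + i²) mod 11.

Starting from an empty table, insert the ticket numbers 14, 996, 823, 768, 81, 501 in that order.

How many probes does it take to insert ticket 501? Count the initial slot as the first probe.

14 hashes to 3; slot 3 is free -> place at 3.
996 hashes to 6; slot 6 is free -> place at 6.
823 hashes to 9; slot 9 is free -> place at 9.
768 hashes to 9; 9 taken -> place at 10.
81 hashes to 4; slot 4 is free -> place at 4.
501 hashes to 6; 6 taken -> place at 7.
Table: [∅, ∅, ∅, 14, 81, ∅, 996, 501, ∅, 823, 768]

2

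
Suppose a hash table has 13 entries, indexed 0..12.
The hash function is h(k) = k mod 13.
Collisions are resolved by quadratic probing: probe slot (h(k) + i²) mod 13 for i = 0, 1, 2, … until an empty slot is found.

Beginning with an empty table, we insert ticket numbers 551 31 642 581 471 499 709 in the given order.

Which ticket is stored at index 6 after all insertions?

Insert 551: h=5, slot 5 empty => index 5.
Insert 31: h=5, slot 5 occupied => index 6.
Insert 642: h=5, slots 5,6 occupied => index 9.
Insert 581: h=9, slot 9 occupied => index 10.
Insert 471: h=3, slot 3 empty => index 3.
Insert 499: h=5, slots 5,6,9 occupied => index 1.
Insert 709: h=7, slot 7 empty => index 7.
Table: [∅, 499, ∅, 471, ∅, 551, 31, 709, ∅, 642, 581, ∅, ∅]

31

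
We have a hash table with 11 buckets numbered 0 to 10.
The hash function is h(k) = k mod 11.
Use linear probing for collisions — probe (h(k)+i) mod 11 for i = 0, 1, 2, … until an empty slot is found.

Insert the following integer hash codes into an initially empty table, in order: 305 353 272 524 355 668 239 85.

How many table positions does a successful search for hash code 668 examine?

3

305 hashes to 8; slot 8 is free -> place at 8.
353 hashes to 1; slot 1 is free -> place at 1.
272 hashes to 8; 8 taken -> place at 9.
524 hashes to 7; slot 7 is free -> place at 7.
355 hashes to 3; slot 3 is free -> place at 3.
668 hashes to 8; 8,9 taken -> place at 10.
239 hashes to 8; 8,9,10 taken -> place at 0.
85 hashes to 8; 8,9,10,0,1 taken -> place at 2.
Table: [239, 353, 85, 355, _, _, _, 524, 305, 272, 668]
Lookup 668: h=8, probe 8,9,10 → found at 10.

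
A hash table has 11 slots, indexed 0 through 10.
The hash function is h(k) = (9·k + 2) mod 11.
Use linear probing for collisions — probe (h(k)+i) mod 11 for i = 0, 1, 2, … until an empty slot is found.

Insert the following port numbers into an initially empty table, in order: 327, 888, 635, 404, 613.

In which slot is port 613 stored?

Insert 327: h=8, slot 8 empty => index 8.
Insert 888: h=8, slot 8 occupied => index 9.
Insert 635: h=8, slots 8,9 occupied => index 10.
Insert 404: h=8, slots 8,9,10 occupied => index 0.
Insert 613: h=8, slots 8,9,10,0 occupied => index 1.
Table: [404, 613, ., ., ., ., ., ., 327, 888, 635]

1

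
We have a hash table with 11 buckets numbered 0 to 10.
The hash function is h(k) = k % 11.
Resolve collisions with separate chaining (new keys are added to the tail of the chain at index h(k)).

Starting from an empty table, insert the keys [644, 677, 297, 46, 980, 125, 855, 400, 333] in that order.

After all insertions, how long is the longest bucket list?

644 → bucket 6
677 → bucket 6 (collision)
297 → bucket 0
46 → bucket 2
980 → bucket 1
125 → bucket 4
855 → bucket 8
400 → bucket 4 (collision)
333 → bucket 3
Final buckets:
0: 297
1: 980
2: 46
3: 333
4: 125 -> 400
5: —
6: 644 -> 677
7: —
8: 855
9: —
10: —

2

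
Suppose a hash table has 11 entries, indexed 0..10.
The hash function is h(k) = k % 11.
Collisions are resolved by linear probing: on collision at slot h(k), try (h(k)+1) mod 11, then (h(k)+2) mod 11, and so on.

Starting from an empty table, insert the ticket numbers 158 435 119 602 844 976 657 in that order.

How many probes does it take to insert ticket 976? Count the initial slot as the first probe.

4

158 hashes to 4; slot 4 is free => place at 4.
435 hashes to 6; slot 6 is free => place at 6.
119 hashes to 9; slot 9 is free => place at 9.
602 hashes to 8; slot 8 is free => place at 8.
844 hashes to 8; 8,9 taken => place at 10.
976 hashes to 8; 8,9,10 taken => place at 0.
657 hashes to 8; 8,9,10,0 taken => place at 1.
Table: [976, 657, _, _, 158, _, 435, _, 602, 119, 844]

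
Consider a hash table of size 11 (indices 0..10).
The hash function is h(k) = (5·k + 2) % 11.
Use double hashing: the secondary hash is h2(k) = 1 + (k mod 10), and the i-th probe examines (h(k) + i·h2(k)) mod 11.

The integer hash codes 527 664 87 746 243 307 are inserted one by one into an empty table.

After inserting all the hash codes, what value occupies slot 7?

243

Insert 527: h=8, slot 8 empty → index 8.
Insert 664: h=0, slot 0 empty → index 0.
Insert 87: h=8, h2=8, slot 8 occupied → index 5.
Insert 746: h=3, slot 3 empty → index 3.
Insert 243: h=7, slot 7 empty → index 7.
Insert 307: h=8, h2=8, slots 8,5 occupied → index 2.
Table: [664, -, 307, 746, -, 87, -, 243, 527, -, -]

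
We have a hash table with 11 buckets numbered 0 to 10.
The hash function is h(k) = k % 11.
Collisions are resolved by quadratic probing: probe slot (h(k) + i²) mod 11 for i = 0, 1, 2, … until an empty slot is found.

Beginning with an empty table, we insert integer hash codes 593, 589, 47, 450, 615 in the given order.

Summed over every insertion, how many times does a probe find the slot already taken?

4

593: h=10 => slot 10
589: h=6 => slot 6
47: h=3 => slot 3
450: h=10, probe 10,0 => slot 0
615: h=10, probe 10,0,3,8 => slot 8
Table: [450, ., ., 47, ., ., 589, ., 615, ., 593]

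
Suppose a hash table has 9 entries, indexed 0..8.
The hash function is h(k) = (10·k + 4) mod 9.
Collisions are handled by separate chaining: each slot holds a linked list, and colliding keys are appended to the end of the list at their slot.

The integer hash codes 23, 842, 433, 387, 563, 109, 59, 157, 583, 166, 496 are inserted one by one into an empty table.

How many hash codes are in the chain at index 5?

23 -> bucket 0
842 -> bucket 0 (collision)
433 -> bucket 5
387 -> bucket 4
563 -> bucket 0 (collision)
109 -> bucket 5 (collision)
59 -> bucket 0 (collision)
157 -> bucket 8
583 -> bucket 2
166 -> bucket 8 (collision)
496 -> bucket 5 (collision)
Final buckets:
0: 23 -> 842 -> 563 -> 59
1: .
2: 583
3: .
4: 387
5: 433 -> 109 -> 496
6: .
7: .
8: 157 -> 166

3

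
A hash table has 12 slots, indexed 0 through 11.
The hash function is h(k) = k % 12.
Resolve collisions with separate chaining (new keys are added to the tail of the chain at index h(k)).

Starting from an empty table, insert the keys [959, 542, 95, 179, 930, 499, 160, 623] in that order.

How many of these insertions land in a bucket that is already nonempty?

959 → bucket 11
542 → bucket 2
95 → bucket 11 (collision)
179 → bucket 11 (collision)
930 → bucket 6
499 → bucket 7
160 → bucket 4
623 → bucket 11 (collision)
Final buckets:
0: -
1: -
2: 542
3: -
4: 160
5: -
6: 930
7: 499
8: -
9: -
10: -
11: 959 -> 95 -> 179 -> 623

3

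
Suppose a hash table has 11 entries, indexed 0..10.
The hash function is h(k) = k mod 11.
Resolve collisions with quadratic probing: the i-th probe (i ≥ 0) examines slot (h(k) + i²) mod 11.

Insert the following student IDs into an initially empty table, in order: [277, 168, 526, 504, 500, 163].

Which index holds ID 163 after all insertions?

277: h=2 => slot 2
168: h=3 => slot 3
526: h=9 => slot 9
504: h=9, probe 9,10 => slot 10
500: h=5 => slot 5
163: h=9, probe 9,10,2,7 => slot 7
Table: [—, —, 277, 168, —, 500, —, 163, —, 526, 504]

7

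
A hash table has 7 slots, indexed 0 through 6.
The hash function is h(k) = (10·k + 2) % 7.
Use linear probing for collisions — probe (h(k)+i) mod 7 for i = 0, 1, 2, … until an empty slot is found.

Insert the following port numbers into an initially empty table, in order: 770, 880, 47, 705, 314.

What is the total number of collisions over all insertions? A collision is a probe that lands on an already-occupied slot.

Insert 770: h=2, slot 2 empty → index 2.
Insert 880: h=3, slot 3 empty → index 3.
Insert 47: h=3, slot 3 occupied → index 4.
Insert 705: h=3, slots 3,4 occupied → index 5.
Insert 314: h=6, slot 6 empty → index 6.
Table: [_, _, 770, 880, 47, 705, 314]

3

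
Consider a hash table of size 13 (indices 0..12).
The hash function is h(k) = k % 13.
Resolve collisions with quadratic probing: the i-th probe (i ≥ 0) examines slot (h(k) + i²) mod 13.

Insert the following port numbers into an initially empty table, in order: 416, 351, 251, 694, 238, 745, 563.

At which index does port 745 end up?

7

416: h=0 → slot 0
351: h=0, probe 0,1 → slot 1
251: h=4 → slot 4
694: h=5 → slot 5
238: h=4, probe 4,5,8 → slot 8
745: h=4, probe 4,5,8,0,7 → slot 7
563: h=4, probe 4,5,8,0,7,3 → slot 3
Table: [416, 351, ∅, 563, 251, 694, ∅, 745, 238, ∅, ∅, ∅, ∅]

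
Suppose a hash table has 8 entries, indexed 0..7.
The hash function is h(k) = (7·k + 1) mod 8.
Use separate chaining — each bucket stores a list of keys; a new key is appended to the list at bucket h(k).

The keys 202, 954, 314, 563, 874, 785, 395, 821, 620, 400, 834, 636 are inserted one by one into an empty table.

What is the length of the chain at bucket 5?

2

Insert 202: h=7, bucket 7 empty -> new chain.
Insert 954: h=7, bucket 7 nonempty -> append to chain.
Insert 314: h=7, bucket 7 nonempty -> append to chain.
Insert 563: h=6, bucket 6 empty -> new chain.
Insert 874: h=7, bucket 7 nonempty -> append to chain.
Insert 785: h=0, bucket 0 empty -> new chain.
Insert 395: h=6, bucket 6 nonempty -> append to chain.
Insert 821: h=4, bucket 4 empty -> new chain.
Insert 620: h=5, bucket 5 empty -> new chain.
Insert 400: h=1, bucket 1 empty -> new chain.
Insert 834: h=7, bucket 7 nonempty -> append to chain.
Insert 636: h=5, bucket 5 nonempty -> append to chain.
Final buckets:
0: 785
1: 400
2: —
3: —
4: 821
5: 620 -> 636
6: 563 -> 395
7: 202 -> 954 -> 314 -> 874 -> 834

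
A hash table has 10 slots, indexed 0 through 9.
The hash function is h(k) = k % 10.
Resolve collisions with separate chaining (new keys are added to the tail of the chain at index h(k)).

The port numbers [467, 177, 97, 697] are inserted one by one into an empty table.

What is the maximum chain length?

4

Insert 467: h=7, bucket 7 empty -> new chain.
Insert 177: h=7, bucket 7 nonempty -> append to chain.
Insert 97: h=7, bucket 7 nonempty -> append to chain.
Insert 697: h=7, bucket 7 nonempty -> append to chain.
Final buckets:
0: —
1: —
2: —
3: —
4: —
5: —
6: —
7: 467 -> 177 -> 97 -> 697
8: —
9: —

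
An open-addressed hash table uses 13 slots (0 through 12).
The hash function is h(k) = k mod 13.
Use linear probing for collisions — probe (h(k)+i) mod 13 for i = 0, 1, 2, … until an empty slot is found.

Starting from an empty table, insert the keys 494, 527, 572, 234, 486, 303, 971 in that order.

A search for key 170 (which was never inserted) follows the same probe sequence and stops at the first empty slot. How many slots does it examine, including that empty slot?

3

494: h=0 => slot 0
527: h=7 => slot 7
572: h=0, probe 0,1 => slot 1
234: h=0, probe 0,1,2 => slot 2
486: h=5 => slot 5
303: h=4 => slot 4
971: h=9 => slot 9
Table: [494, 572, 234, -, 303, 486, -, 527, -, 971, -, -, -]
Lookup 170: h=1, probe 1,2,3 → slot 3 empty, not found.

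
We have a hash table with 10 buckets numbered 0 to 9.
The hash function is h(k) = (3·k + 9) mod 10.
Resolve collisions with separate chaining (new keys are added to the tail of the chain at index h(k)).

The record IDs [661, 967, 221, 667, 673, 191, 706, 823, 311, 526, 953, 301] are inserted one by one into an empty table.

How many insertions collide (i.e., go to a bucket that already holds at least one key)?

Insert 661: h=2, bucket 2 empty → new chain.
Insert 967: h=0, bucket 0 empty → new chain.
Insert 221: h=2, bucket 2 nonempty → append to chain.
Insert 667: h=0, bucket 0 nonempty → append to chain.
Insert 673: h=8, bucket 8 empty → new chain.
Insert 191: h=2, bucket 2 nonempty → append to chain.
Insert 706: h=7, bucket 7 empty → new chain.
Insert 823: h=8, bucket 8 nonempty → append to chain.
Insert 311: h=2, bucket 2 nonempty → append to chain.
Insert 526: h=7, bucket 7 nonempty → append to chain.
Insert 953: h=8, bucket 8 nonempty → append to chain.
Insert 301: h=2, bucket 2 nonempty → append to chain.
Final buckets:
0: 967 -> 667
1: —
2: 661 -> 221 -> 191 -> 311 -> 301
3: —
4: —
5: —
6: —
7: 706 -> 526
8: 673 -> 823 -> 953
9: —

8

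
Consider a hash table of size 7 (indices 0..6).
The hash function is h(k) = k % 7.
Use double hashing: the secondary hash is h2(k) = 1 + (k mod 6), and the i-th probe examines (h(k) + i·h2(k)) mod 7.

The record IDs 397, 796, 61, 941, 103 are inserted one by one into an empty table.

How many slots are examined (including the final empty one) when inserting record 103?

Insert 397: h=5, slot 5 empty → index 5.
Insert 796: h=5, h2=5, slot 5 occupied → index 3.
Insert 61: h=5, h2=2, slot 5 occupied → index 0.
Insert 941: h=3, h2=6, slot 3 occupied → index 2.
Insert 103: h=5, h2=2, slots 5,0,2 occupied → index 4.
Table: [61, -, 941, 796, 103, 397, -]

4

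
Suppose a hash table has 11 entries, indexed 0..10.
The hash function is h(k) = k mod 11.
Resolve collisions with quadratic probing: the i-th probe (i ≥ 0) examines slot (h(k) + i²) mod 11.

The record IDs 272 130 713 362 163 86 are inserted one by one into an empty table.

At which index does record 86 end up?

Insert 272: h=8, slot 8 empty → index 8.
Insert 130: h=9, slot 9 empty → index 9.
Insert 713: h=9, slot 9 occupied → index 10.
Insert 362: h=10, slot 10 occupied → index 0.
Insert 163: h=9, slots 9,10 occupied → index 2.
Insert 86: h=9, slots 9,10,2 occupied → index 7.
Table: [362, —, 163, —, —, —, —, 86, 272, 130, 713]

7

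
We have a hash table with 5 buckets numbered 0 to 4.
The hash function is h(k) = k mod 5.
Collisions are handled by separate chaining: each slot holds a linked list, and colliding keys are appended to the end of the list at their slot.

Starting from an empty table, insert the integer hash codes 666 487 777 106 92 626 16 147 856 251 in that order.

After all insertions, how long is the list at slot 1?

666 → bucket 1
487 → bucket 2
777 → bucket 2 (collision)
106 → bucket 1 (collision)
92 → bucket 2 (collision)
626 → bucket 1 (collision)
16 → bucket 1 (collision)
147 → bucket 2 (collision)
856 → bucket 1 (collision)
251 → bucket 1 (collision)
Final buckets:
0: _
1: 666 -> 106 -> 626 -> 16 -> 856 -> 251
2: 487 -> 777 -> 92 -> 147
3: _
4: _

6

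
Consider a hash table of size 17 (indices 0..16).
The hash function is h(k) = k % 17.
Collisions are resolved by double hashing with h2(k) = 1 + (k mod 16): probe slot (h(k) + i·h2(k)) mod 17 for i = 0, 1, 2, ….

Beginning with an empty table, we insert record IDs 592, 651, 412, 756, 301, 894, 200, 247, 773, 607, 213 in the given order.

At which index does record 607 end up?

Insert 592: h=14, slot 14 empty → index 14.
Insert 651: h=5, slot 5 empty → index 5.
Insert 412: h=4, slot 4 empty → index 4.
Insert 756: h=8, slot 8 empty → index 8.
Insert 301: h=12, slot 12 empty → index 12.
Insert 894: h=10, slot 10 empty → index 10.
Insert 200: h=13, slot 13 empty → index 13.
Insert 247: h=9, slot 9 empty → index 9.
Insert 773: h=8, h2=6, slots 8,14 occupied → index 3.
Insert 607: h=12, h2=16, slot 12 occupied → index 11.
Insert 213: h=9, h2=6, slot 9 occupied → index 15.
Table: [-, -, -, 773, 412, 651, -, -, 756, 247, 894, 607, 301, 200, 592, 213, -]

11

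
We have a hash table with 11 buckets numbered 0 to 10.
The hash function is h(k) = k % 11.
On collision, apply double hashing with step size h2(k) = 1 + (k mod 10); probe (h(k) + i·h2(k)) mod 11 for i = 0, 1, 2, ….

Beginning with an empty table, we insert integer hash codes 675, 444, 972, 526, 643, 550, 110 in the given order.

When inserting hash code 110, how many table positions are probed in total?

675: h=4 -> slot 4
444: h=4, h2=5, probe 4,9 -> slot 9
972: h=4, h2=3, probe 4,7 -> slot 7
526: h=9, h2=7, probe 9,5 -> slot 5
643: h=5, h2=4, probe 5,9,2 -> slot 2
550: h=0 -> slot 0
110: h=0, h2=1, probe 0,1 -> slot 1
Table: [550, 110, 643, —, 675, 526, —, 972, —, 444, —]

2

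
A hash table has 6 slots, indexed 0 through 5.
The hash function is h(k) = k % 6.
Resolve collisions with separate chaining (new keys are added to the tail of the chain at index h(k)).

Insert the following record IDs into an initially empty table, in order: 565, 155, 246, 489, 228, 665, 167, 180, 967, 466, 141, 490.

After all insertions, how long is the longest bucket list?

3

565 → bucket 1
155 → bucket 5
246 → bucket 0
489 → bucket 3
228 → bucket 0 (collision)
665 → bucket 5 (collision)
167 → bucket 5 (collision)
180 → bucket 0 (collision)
967 → bucket 1 (collision)
466 → bucket 4
141 → bucket 3 (collision)
490 → bucket 4 (collision)
Final buckets:
0: 246 -> 228 -> 180
1: 565 -> 967
2: —
3: 489 -> 141
4: 466 -> 490
5: 155 -> 665 -> 167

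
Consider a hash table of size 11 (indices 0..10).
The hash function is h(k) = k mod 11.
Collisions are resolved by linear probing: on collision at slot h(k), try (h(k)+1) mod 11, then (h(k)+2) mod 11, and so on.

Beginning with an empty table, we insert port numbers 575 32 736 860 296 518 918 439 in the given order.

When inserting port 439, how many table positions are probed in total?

575: h=3 → slot 3
32: h=10 → slot 10
736: h=10, probe 10,0 → slot 0
860: h=2 → slot 2
296: h=10, probe 10,0,1 → slot 1
518: h=1, probe 1,2,3,4 → slot 4
918: h=5 → slot 5
439: h=10, probe 10,0,1,2,3,4,5,6 → slot 6
Table: [736, 296, 860, 575, 518, 918, 439, -, -, -, 32]

8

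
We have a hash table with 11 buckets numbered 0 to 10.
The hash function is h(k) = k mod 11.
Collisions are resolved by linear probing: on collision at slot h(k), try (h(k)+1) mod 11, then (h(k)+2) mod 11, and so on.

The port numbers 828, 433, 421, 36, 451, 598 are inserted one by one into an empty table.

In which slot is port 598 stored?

Insert 828: h=3, slot 3 empty -> index 3.
Insert 433: h=4, slot 4 empty -> index 4.
Insert 421: h=3, slots 3,4 occupied -> index 5.
Insert 36: h=3, slots 3,4,5 occupied -> index 6.
Insert 451: h=0, slot 0 empty -> index 0.
Insert 598: h=4, slots 4,5,6 occupied -> index 7.
Table: [451, —, —, 828, 433, 421, 36, 598, —, —, —]

7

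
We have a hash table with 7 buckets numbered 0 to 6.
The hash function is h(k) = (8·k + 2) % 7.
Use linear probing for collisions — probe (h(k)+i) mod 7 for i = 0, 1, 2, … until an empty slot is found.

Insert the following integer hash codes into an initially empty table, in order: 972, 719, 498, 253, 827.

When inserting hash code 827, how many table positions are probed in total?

972: h=1 => slot 1
719: h=0 => slot 0
498: h=3 => slot 3
253: h=3, probe 3,4 => slot 4
827: h=3, probe 3,4,5 => slot 5
Table: [719, 972, -, 498, 253, 827, -]

3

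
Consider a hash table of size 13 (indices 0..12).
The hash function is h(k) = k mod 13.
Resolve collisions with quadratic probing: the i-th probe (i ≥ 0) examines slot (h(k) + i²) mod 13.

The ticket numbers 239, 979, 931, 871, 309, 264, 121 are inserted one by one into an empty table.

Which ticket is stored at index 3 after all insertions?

239 hashes to 5; slot 5 is free => place at 5.
979 hashes to 4; slot 4 is free => place at 4.
931 hashes to 8; slot 8 is free => place at 8.
871 hashes to 0; slot 0 is free => place at 0.
309 hashes to 10; slot 10 is free => place at 10.
264 hashes to 4; 4,5,8,0 taken => place at 7.
121 hashes to 4; 4,5,8,0,7 taken => place at 3.
Table: [871, ., ., 121, 979, 239, ., 264, 931, ., 309, ., .]

121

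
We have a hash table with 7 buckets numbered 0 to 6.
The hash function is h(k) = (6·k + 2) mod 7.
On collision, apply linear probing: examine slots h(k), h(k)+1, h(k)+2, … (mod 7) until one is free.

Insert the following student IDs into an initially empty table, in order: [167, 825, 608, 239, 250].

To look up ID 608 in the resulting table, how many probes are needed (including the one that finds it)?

3

Insert 167: h=3, slot 3 empty => index 3.
Insert 825: h=3, slot 3 occupied => index 4.
Insert 608: h=3, slots 3,4 occupied => index 5.
Insert 239: h=1, slot 1 empty => index 1.
Insert 250: h=4, slots 4,5 occupied => index 6.
Table: [∅, 239, ∅, 167, 825, 608, 250]
Lookup 608: h=3, probe 3,4,5 → found at 5.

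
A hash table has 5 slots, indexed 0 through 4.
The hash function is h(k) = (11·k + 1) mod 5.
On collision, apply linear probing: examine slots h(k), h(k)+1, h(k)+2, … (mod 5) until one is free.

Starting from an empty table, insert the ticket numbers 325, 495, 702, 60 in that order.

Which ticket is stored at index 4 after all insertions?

60

325 hashes to 1; slot 1 is free => place at 1.
495 hashes to 1; 1 taken => place at 2.
702 hashes to 3; slot 3 is free => place at 3.
60 hashes to 1; 1,2,3 taken => place at 4.
Table: [., 325, 495, 702, 60]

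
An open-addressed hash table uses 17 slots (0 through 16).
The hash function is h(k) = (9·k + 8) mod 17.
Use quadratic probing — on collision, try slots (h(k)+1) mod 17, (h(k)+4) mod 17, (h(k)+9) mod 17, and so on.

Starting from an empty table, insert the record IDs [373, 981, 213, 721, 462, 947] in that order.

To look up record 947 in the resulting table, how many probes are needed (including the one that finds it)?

Insert 373: h=16, slot 16 empty => index 16.
Insert 981: h=14, slot 14 empty => index 14.
Insert 213: h=4, slot 4 empty => index 4.
Insert 721: h=3, slot 3 empty => index 3.
Insert 462: h=1, slot 1 empty => index 1.
Insert 947: h=14, slot 14 occupied => index 15.
Table: [∅, 462, ∅, 721, 213, ∅, ∅, ∅, ∅, ∅, ∅, ∅, ∅, ∅, 981, 947, 373]
Lookup 947: h=14, probe 14,15 → found at 15.

2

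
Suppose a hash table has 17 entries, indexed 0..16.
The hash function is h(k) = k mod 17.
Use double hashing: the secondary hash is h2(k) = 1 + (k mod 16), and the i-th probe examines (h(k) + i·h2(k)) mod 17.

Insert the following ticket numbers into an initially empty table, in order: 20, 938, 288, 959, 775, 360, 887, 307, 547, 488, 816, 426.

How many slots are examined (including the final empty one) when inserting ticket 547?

20: h=3 -> slot 3
938: h=3, h2=11, probe 3,14 -> slot 14
288: h=16 -> slot 16
959: h=7 -> slot 7
775: h=10 -> slot 10
360: h=3, h2=9, probe 3,12 -> slot 12
887: h=3, h2=8, probe 3,11 -> slot 11
307: h=1 -> slot 1
547: h=3, h2=4, probe 3,7,11,15 -> slot 15
488: h=12, h2=9, probe 12,4 -> slot 4
816: h=0 -> slot 0
426: h=1, h2=11, probe 1,12,6 -> slot 6
Table: [816, 307, ∅, 20, 488, ∅, 426, 959, ∅, ∅, 775, 887, 360, ∅, 938, 547, 288]

4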